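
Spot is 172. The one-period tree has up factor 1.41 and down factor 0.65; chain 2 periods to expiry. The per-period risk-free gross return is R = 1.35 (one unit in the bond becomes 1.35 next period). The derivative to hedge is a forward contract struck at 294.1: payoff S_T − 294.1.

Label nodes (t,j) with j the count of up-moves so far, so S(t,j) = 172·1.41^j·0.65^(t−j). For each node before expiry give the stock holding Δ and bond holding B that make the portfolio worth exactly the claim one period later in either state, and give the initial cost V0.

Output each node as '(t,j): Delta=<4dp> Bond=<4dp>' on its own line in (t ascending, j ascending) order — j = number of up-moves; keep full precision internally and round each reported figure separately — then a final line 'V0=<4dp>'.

(0,0): Delta=1.0000 Bond=-161.3717
(1,0): Delta=1.0000 Bond=-217.8519
(1,1): Delta=1.0000 Bond=-217.8519
V0=10.6283

The replicating-portfolio and risk-neutral prices coincide; use p* = (1.35−0.65)/(1.41−0.65) = 0.9211 for the latter.
Terminal payoffs: V(2,0)=-221.4300, V(2,1)=-136.4620, V(2,2)=47.8532
Node (1,0) S=111.8000: V=(p*·-136.4620+(1−p*)·-221.4300)/1.35=-106.0519; Δ=(-136.4620−-221.4300)/(157.6380−72.6700)=1.0000; B=V−Δ·S=-217.8519
Node (1,1) S=242.5200: V=(p*·47.8532+(1−p*)·-136.4620)/1.35=24.6681; Δ=(47.8532−-136.4620)/(341.9532−157.6380)=1.0000; B=V−Δ·S=-217.8519
Node (0,0) S=172.0000: V=(p*·24.6681+(1−p*)·-106.0519)/1.35=10.6283; Δ=(24.6681−-106.0519)/(242.5200−111.8000)=1.0000; B=V−Δ·S=-161.3717
Self-financing check: at every node Δ·S+B equals the discounted successor values.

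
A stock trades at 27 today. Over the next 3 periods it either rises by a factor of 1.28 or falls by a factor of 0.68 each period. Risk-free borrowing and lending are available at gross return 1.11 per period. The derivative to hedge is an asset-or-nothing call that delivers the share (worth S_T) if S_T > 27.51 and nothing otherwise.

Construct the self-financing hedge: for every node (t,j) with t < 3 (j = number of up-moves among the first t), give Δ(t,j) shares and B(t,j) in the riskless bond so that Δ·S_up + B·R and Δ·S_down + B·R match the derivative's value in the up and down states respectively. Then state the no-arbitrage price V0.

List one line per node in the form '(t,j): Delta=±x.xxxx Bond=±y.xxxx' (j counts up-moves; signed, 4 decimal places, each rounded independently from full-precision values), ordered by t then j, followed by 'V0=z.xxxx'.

Under the risk-neutral measure, an up-move has probability p* = (R−d)/(u−d) = 0.7167 and values discount at R = 1.11.
At expiry t=3: V(3,0)=0.0000, V(3,1)=0.0000, V(3,2)=30.0810, V(3,3)=56.6231
  t=2,j=0: stock 12.4848 → up 15.9805 (V=0.0000), down 8.4897 (V=0.0000). Price 0.0000; hedge Δ=0.0000, bond B=0.0000.
  t=2,j=1: stock 23.5008 → up 30.0810 (V=30.0810), down 15.9805 (V=0.0000). Price 19.4217; hedge Δ=2.1333, bond B=-30.7134.
  t=2,j=2: stock 44.2368 → up 56.6231 (V=56.6231), down 30.0810 (V=30.0810). Price 44.2368; hedge Δ=1.0000, bond B=0.0000.
  t=1,j=0: stock 18.3600 → up 23.5008 (V=19.4217), down 12.4848 (V=0.0000). Price 12.5395; hedge Δ=1.7630, bond B=-19.8299.
  t=1,j=1: stock 34.5600 → up 44.2368 (V=44.2368), down 23.5008 (V=19.4217). Price 33.5188; hedge Δ=1.1967, bond B=-7.8397.
  t=0,j=0: stock 27.0000 → up 34.5600 (V=33.5188), down 18.3600 (V=12.5395). Price 24.8420; hedge Δ=1.2950, bond B=-10.1234.
The time-0 hedge costs 24.8420, which is the no-arbitrage price.

(0,0): Delta=1.2950 Bond=-10.1234
(1,0): Delta=1.7630 Bond=-19.8299
(1,1): Delta=1.1967 Bond=-7.8397
(2,0): Delta=0.0000 Bond=0.0000
(2,1): Delta=2.1333 Bond=-30.7134
(2,2): Delta=1.0000 Bond=0.0000
V0=24.8420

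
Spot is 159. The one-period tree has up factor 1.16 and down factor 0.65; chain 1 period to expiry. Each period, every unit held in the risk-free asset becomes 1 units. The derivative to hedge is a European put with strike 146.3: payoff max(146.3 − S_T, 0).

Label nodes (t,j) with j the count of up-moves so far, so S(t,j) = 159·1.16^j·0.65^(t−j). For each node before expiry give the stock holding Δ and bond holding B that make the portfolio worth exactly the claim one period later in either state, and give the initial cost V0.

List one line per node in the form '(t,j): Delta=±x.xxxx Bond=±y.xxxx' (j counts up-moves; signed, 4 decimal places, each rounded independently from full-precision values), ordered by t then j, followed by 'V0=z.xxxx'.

(0,0): Delta=-0.5297 Bond=97.6902
V0=13.4745

Under the risk-neutral measure, an up-move has probability p* = (R−d)/(u−d) = 0.6863 and values discount at R = 1.
At expiry t=1: V(1,0)=42.9500, V(1,1)=0.0000
(0,0): S=159.0000. Δ = (V_up−V_dn)/(S_up−S_dn) = (0.0000−42.9500)/(184.4400−103.3500) = -0.5297. V = [p*·0.0000 + (1−p*)·42.9500]/1 = 13.4745. B = V − Δ·S = 97.6902.
Check: Δ(0,0)·S0 + B(0,0) = 13.4745 = V0.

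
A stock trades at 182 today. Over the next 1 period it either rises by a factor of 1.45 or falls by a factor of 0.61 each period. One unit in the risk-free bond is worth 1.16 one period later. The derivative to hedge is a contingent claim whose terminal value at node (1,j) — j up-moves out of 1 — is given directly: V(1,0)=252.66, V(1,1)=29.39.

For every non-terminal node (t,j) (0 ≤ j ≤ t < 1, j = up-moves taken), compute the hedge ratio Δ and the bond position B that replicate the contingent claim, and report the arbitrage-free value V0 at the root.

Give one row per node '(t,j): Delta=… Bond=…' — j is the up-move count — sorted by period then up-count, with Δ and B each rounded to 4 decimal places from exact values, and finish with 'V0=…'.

(0,0): Delta=-1.4604 Bond=357.5832
V0=91.7856

Risk-neutral probability p* = (R−d)/(u−d) = (1.16−0.61)/(1.45−0.61) = 0.6548.
Payoff layer (t=1): V(1,0)=252.6600, V(1,1)=29.3900
(0,0): S=182.0000. Δ = (V_up−V_dn)/(S_up−S_dn) = (29.3900−252.6600)/(263.9000−111.0200) = -1.4604. V = [p*·29.3900 + (1−p*)·252.6600]/1.16 = 91.7856. B = V − Δ·S = 357.5832.
Root portfolio cost Δ·182+B reproduces V0=91.7856.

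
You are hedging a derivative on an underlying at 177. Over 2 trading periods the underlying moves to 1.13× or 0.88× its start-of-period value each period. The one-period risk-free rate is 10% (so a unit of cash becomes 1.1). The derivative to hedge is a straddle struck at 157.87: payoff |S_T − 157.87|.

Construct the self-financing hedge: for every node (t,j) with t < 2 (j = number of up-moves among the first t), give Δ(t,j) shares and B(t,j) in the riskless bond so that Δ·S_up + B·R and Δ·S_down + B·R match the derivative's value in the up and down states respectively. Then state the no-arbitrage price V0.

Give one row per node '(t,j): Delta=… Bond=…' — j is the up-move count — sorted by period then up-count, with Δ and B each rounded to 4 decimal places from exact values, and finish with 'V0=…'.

Since d<R<u, set p* = (R−d)/(u−d) = 0.8800; price each node as the discounted p*-expectation of its children.
Terminal payoffs: V(2,0)=20.8012, V(2,1)=18.1388, V(2,2)=68.1413
  t=1,j=0: stock 155.7600 → up 176.0088 (V=18.1388), down 137.0688 (V=20.8012). Price 16.7803; hedge Δ=-0.0684, bond B=27.4299.
  t=1,j=1: stock 200.0100 → up 226.0113 (V=68.1413), down 176.0088 (V=18.1388). Price 56.4918; hedge Δ=1.0000, bond B=-143.5182.
  t=0,j=0: stock 177.0000 → up 200.0100 (V=56.4918), down 155.7600 (V=16.7803). Price 47.0240; hedge Δ=0.8974, bond B=-111.8222.
Self-financing check: at every node Δ·S+B equals the discounted successor values.

(0,0): Delta=0.8974 Bond=-111.8222
(1,0): Delta=-0.0684 Bond=27.4299
(1,1): Delta=1.0000 Bond=-143.5182
V0=47.0240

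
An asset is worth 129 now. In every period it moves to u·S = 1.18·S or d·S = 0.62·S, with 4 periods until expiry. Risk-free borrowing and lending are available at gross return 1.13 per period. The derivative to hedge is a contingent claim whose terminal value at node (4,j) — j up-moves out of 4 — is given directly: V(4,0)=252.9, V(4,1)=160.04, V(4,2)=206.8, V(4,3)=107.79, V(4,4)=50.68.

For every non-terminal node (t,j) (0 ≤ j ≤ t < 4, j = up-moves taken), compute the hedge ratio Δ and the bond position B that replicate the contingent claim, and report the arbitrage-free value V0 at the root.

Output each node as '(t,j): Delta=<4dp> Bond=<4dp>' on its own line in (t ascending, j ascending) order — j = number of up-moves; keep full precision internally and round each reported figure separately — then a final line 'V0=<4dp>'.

Risk-neutral probability p* = (R−d)/(u−d) = (1.13−0.62)/(1.18−0.62) = 0.9107.
Terminal payoffs: V(4,0)=252.9000, V(4,1)=160.0400, V(4,2)=206.8000, V(4,3)=107.7900, V(4,4)=50.6800
  t=3,j=0: stock 30.7443 → up 36.2783 (V=160.0400), down 19.0615 (V=252.9000). Price 148.9655; hedge Δ=-5.3936, bond B=314.7870.
  t=3,j=1: stock 58.5134 → up 69.0458 (V=206.8000), down 36.2783 (V=160.0400). Price 179.3142; hedge Δ=1.4270, bond B=95.8142.
  t=3,j=2: stock 111.3642 → up 131.4097 (V=107.7900), down 69.0458 (V=206.8000). Price 103.2125; hedge Δ=-1.5876, bond B=280.0161.
  t=3,j=3: stock 211.9511 → up 250.1023 (V=50.6800), down 131.4097 (V=107.7900). Price 49.3620; hedge Δ=-0.4812, bond B=151.3442.
  t=2,j=0: stock 49.5876 → up 58.5134 (V=179.3142), down 30.7443 (V=148.9655). Price 156.2871; hedge Δ=1.0929, bond B=102.0932.
  t=2,j=1: stock 94.3764 → up 111.3642 (V=103.2125), down 58.5134 (V=179.3142). Price 97.3516; hedge Δ=-1.4399, bond B=233.2474.
  t=2,j=2: stock 179.6196 → up 211.9511 (V=49.3620), down 111.3642 (V=103.2125). Price 47.9382; hedge Δ=-0.5354, bond B=144.0998.
  t=1,j=0: stock 79.9800 → up 94.3764 (V=97.3516), down 49.5876 (V=156.2871). Price 90.8086; hedge Δ=-1.3159, bond B=196.0506.
  t=1,j=1: stock 152.2200 → up 179.6196 (V=47.9382), down 94.3764 (V=97.3516). Price 46.3275; hedge Δ=-0.5797, bond B=134.5658.
  t=0,j=0: stock 129.0000 → up 152.2200 (V=46.3275), down 79.9800 (V=90.8086). Price 44.5124; hedge Δ=-0.6157, bond B=123.9430.
Check: Δ(0,0)·S0 + B(0,0) = 44.5124 = V0.

(0,0): Delta=-0.6157 Bond=123.9430
(1,0): Delta=-1.3159 Bond=196.0506
(1,1): Delta=-0.5797 Bond=134.5658
(2,0): Delta=1.0929 Bond=102.0932
(2,1): Delta=-1.4399 Bond=233.2474
(2,2): Delta=-0.5354 Bond=144.0998
(3,0): Delta=-5.3936 Bond=314.7870
(3,1): Delta=1.4270 Bond=95.8142
(3,2): Delta=-1.5876 Bond=280.0161
(3,3): Delta=-0.4812 Bond=151.3442
V0=44.5124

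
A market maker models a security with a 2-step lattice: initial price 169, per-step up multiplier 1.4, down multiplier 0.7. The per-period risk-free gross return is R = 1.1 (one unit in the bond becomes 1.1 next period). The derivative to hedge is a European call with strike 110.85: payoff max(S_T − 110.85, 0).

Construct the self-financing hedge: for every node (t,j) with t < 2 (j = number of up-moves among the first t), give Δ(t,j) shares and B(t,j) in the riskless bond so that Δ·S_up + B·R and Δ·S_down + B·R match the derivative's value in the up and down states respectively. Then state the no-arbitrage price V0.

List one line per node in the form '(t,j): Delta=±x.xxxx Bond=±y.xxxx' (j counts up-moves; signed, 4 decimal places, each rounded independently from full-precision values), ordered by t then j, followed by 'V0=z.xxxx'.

No-arbitrage ⇒ martingale measure with p* = (R−d)/(u−d) = 0.5714.
At expiry t=2: V(2,0)=0.0000, V(2,1)=54.7700, V(2,2)=220.3900
  t=1,j=0: stock 118.3000 → up 165.6200 (V=54.7700), down 82.8100 (V=0.0000). Price 28.4519; hedge Δ=0.6614, bond B=-49.7909.
  t=1,j=1: stock 236.6000 → up 331.2400 (V=220.3900), down 165.6200 (V=54.7700). Price 135.8273; hedge Δ=1.0000, bond B=-100.7727.
  t=0,j=0: stock 169.0000 → up 236.6000 (V=135.8273), down 118.3000 (V=28.4519). Price 81.6448; hedge Δ=0.9077, bond B=-71.7485.
Each (Δ,B) replicates both successor values, so the strategy is self-financing and V0 is arbitrage-free.

(0,0): Delta=0.9077 Bond=-71.7485
(1,0): Delta=0.6614 Bond=-49.7909
(1,1): Delta=1.0000 Bond=-100.7727
V0=81.6448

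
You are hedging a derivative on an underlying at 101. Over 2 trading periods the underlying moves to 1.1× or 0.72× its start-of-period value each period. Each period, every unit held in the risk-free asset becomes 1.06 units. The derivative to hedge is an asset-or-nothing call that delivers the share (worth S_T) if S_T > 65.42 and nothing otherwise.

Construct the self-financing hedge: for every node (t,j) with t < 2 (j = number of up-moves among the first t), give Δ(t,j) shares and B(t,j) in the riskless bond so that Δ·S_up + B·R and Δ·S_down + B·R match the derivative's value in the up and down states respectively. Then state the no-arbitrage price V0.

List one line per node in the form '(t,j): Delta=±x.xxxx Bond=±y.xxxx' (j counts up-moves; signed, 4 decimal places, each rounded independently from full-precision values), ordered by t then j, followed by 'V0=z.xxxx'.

(0,0): Delta=1.1355 Bond=-14.1991
(1,0): Delta=2.8947 Bond=-142.9847
(1,1): Delta=1.0000 Bond=0.0000
V0=100.4837

Since d<R<u, set p* = (R−d)/(u−d) = 0.8947; price each node as the discounted p*-expectation of its children.
Terminal values V(2,·): V(2,0)=0.0000, V(2,1)=79.9920, V(2,2)=122.2100
  t=1,j=0: stock 72.7200 → up 79.9920 (V=79.9920), down 52.3584 (V=0.0000). Price 67.5206; hedge Δ=2.8947, bond B=-142.9847.
  t=1,j=1: stock 111.1000 → up 122.2100 (V=122.2100), down 79.9920 (V=79.9920). Price 111.1000; hedge Δ=1.0000, bond B=0.0000.
  t=0,j=0: stock 101.0000 → up 111.1000 (V=111.1000), down 72.7200 (V=67.5206). Price 100.4837; hedge Δ=1.1355, bond B=-14.1991.
Each (Δ,B) replicates both successor values, so the strategy is self-financing and V0 is arbitrage-free.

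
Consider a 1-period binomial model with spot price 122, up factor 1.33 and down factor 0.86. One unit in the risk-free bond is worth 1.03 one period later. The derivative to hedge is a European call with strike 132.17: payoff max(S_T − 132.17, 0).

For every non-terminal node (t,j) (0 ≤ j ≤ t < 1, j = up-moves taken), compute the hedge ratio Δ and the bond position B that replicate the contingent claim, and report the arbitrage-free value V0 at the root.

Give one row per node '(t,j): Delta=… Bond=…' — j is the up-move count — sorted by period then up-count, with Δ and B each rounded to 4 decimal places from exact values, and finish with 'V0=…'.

(0,0): Delta=0.5248 Bond=-53.4547
V0=10.5666

No-arbitrage ⇒ martingale measure with p* = (R−d)/(u−d) = 0.3617.
Payoff layer (t=1): V(1,0)=0.0000, V(1,1)=30.0900
Node (0,0) S=122.0000: V=(p*·30.0900+(1−p*)·0.0000)/1.03=10.5666; Δ=(30.0900−0.0000)/(162.2600−104.9200)=0.5248; B=V−Δ·S=-53.4547
The time-0 hedge costs 10.5666, which is the no-arbitrage price.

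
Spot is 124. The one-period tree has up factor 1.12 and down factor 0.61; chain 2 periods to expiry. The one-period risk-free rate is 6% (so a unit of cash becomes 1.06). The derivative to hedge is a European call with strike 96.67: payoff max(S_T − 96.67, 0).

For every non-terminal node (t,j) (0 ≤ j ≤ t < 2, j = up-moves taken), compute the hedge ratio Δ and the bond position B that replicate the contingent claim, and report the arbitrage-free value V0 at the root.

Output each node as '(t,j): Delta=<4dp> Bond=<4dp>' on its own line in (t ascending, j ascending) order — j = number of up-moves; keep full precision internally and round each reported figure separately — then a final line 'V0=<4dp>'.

(0,0): Delta=0.7750 Bond=-55.3001
(1,0): Delta=0.0000 Bond=0.0000
(1,1): Delta=0.8312 Bond=-66.4338
V0=40.7951

The replicating-portfolio and risk-neutral prices coincide; use p* = (1.06−0.61)/(1.12−0.61) = 0.8824 for the latter.
Terminal payoffs: V(2,0)=0.0000, V(2,1)=0.0000, V(2,2)=58.8756
(1,0): S=75.6400. Δ = (V_up−V_dn)/(S_up−S_dn) = (0.0000−0.0000)/(84.7168−46.1404) = 0.0000. V = [p*·0.0000 + (1−p*)·0.0000]/1.06 = 0.0000. B = V − Δ·S = 0.0000.
(1,1): S=138.8800. Δ = (V_up−V_dn)/(S_up−S_dn) = (58.8756−0.0000)/(155.5456−84.7168) = 0.8312. V = [p*·58.8756 + (1−p*)·0.0000]/1.06 = 49.0085. B = V − Δ·S = -66.4338.
(0,0): S=124.0000. Δ = (V_up−V_dn)/(S_up−S_dn) = (49.0085−0.0000)/(138.8800−75.6400) = 0.7750. V = [p*·49.0085 + (1−p*)·0.0000]/1.06 = 40.7951. B = V − Δ·S = -55.3001.
Each (Δ,B) replicates both successor values, so the strategy is self-financing and V0 is arbitrage-free.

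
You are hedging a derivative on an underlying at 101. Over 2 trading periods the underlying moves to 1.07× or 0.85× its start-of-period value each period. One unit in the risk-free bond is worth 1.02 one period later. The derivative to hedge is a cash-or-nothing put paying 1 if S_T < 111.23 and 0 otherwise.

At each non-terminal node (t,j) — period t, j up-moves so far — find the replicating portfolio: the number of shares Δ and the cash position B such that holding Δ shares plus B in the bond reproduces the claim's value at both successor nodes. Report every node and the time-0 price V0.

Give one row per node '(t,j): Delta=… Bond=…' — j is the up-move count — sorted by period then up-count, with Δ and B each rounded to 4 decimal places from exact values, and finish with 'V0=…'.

(0,0): Delta=-0.0341 Bond=3.8308
(1,0): Delta=0.0000 Bond=0.9804
(1,1): Delta=-0.0421 Bond=4.7683
V0=0.3872

Under the risk-neutral measure, an up-move has probability p* = (R−d)/(u−d) = 0.7727 and values discount at R = 1.02.
Payoff layer (t=2): V(2,0)=1.0000, V(2,1)=1.0000, V(2,2)=0.0000
(1,0): S=85.8500. Δ = (V_up−V_dn)/(S_up−S_dn) = (1.0000−1.0000)/(91.8595−72.9725) = 0.0000. V = [p*·1.0000 + (1−p*)·1.0000]/1.02 = 0.9804. B = V − Δ·S = 0.9804.
(1,1): S=108.0700. Δ = (V_up−V_dn)/(S_up−S_dn) = (0.0000−1.0000)/(115.6349−91.8595) = -0.0421. V = [p*·0.0000 + (1−p*)·1.0000]/1.02 = 0.2228. B = V − Δ·S = 4.7683.
(0,0): S=101.0000. Δ = (V_up−V_dn)/(S_up−S_dn) = (0.2228−0.9804)/(108.0700−85.8500) = -0.0341. V = [p*·0.2228 + (1−p*)·0.9804]/1.02 = 0.3872. B = V − Δ·S = 3.8308.
Each (Δ,B) replicates both successor values, so the strategy is self-financing and V0 is arbitrage-free.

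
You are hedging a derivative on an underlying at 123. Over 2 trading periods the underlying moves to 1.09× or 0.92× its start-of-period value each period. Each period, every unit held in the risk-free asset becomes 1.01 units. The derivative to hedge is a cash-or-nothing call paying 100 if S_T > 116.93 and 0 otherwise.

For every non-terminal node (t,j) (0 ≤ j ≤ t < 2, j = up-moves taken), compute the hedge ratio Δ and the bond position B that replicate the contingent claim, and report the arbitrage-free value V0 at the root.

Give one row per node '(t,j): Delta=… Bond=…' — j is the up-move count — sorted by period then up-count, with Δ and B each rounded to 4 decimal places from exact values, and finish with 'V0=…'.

Under the risk-neutral measure, an up-move has probability p* = (R−d)/(u−d) = 0.5294 and values discount at R = 1.01.
Terminal values V(2,·): V(2,0)=0.0000, V(2,1)=100.0000, V(2,2)=100.0000
(1,0): S=113.1600. Δ = (V_up−V_dn)/(S_up−S_dn) = (100.0000−0.0000)/(123.3444−104.1072) = 5.1983. V = [p*·100.0000 + (1−p*)·0.0000]/1.01 = 52.4170. B = V − Δ·S = -535.8183.
(1,1): S=134.0700. Δ = (V_up−V_dn)/(S_up−S_dn) = (100.0000−100.0000)/(146.1363−123.3444) = 0.0000. V = [p*·100.0000 + (1−p*)·100.0000]/1.01 = 99.0099. B = V − Δ·S = 99.0099.
(0,0): S=123.0000. Δ = (V_up−V_dn)/(S_up−S_dn) = (99.0099−52.4170)/(134.0700−113.1600) = 2.2283. V = [p*·99.0099 + (1−p*)·52.4170]/1.01 = 76.3206. B = V − Δ·S = -197.7552.
Each (Δ,B) replicates both successor values, so the strategy is self-financing and V0 is arbitrage-free.

(0,0): Delta=2.2283 Bond=-197.7552
(1,0): Delta=5.1983 Bond=-535.8183
(1,1): Delta=0.0000 Bond=99.0099
V0=76.3206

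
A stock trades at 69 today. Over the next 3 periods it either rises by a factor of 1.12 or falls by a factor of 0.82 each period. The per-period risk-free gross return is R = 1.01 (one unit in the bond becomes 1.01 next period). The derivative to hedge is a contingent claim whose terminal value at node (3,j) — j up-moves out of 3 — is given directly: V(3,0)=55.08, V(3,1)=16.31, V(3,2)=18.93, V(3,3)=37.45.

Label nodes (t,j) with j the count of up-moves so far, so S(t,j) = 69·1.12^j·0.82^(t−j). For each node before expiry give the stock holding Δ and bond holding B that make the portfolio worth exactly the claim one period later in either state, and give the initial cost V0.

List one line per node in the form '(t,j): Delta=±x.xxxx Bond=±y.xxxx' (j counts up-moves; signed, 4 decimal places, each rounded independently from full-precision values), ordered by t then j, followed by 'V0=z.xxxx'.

(0,0): Delta=0.1626 Bond=12.8018
(1,0): Delta=-0.7324 Bond=63.5686
(1,1): Delta=0.5419 Bond=-16.3873
(2,0): Delta=-2.7855 Bond=159.4568
(2,1): Delta=0.1378 Bond=9.0581
(2,2): Delta=0.7132 Bond=-31.3776
V0=24.0197

The replicating-portfolio and risk-neutral prices coincide; use p* = (1.01−0.82)/(1.12−0.82) = 0.6333 for the latter.
At expiry t=3: V(3,0)=55.0800, V(3,1)=16.3100, V(3,2)=18.9300, V(3,3)=37.4500
Node (2,0) S=46.3956: V=(p*·16.3100+(1−p*)·55.0800)/1.01=30.2234; Δ=(16.3100−55.0800)/(51.9631−38.0444)=-2.7855; B=V−Δ·S=159.4568
Node (2,1) S=63.3696: V=(p*·18.9300+(1−p*)·16.3100)/1.01=17.7914; Δ=(18.9300−16.3100)/(70.9740−51.9631)=0.1378; B=V−Δ·S=9.0581
Node (2,2) S=86.5536: V=(p*·37.4500+(1−p*)·18.9300)/1.01=30.3558; Δ=(37.4500−18.9300)/(96.9400−70.9740)=0.7132; B=V−Δ·S=-31.3776
Node (1,0) S=56.5800: V=(p*·17.7914+(1−p*)·30.2234)/1.01=22.1285; Δ=(17.7914−30.2234)/(63.3696−46.3956)=-0.7324; B=V−Δ·S=63.5686
Node (1,1) S=77.2800: V=(p*·30.3558+(1−p*)·17.7914)/1.01=25.4939; Δ=(30.3558−17.7914)/(86.5536−63.3696)=0.5419; B=V−Δ·S=-16.3873
Node (0,0) S=69.0000: V=(p*·25.4939+(1−p*)·22.1285)/1.01=24.0197; Δ=(25.4939−22.1285)/(77.2800−56.5800)=0.1626; B=V−Δ·S=12.8018
Self-financing check: at every node Δ·S+B equals the discounted successor values.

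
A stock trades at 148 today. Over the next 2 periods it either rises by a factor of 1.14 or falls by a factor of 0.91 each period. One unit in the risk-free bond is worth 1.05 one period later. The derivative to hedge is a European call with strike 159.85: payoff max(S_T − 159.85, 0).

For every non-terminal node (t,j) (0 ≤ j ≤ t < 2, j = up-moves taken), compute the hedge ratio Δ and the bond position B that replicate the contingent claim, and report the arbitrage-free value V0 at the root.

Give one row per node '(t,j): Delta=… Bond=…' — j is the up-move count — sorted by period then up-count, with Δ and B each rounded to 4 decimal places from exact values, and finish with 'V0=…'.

Since d<R<u, set p* = (R−d)/(u−d) = 0.6087; price each node as the discounted p*-expectation of its children.
Payoff layer (t=2): V(2,0)=0.0000, V(2,1)=0.0000, V(2,2)=32.4908
(1,0): S=134.6800. Δ = (V_up−V_dn)/(S_up−S_dn) = (0.0000−0.0000)/(153.5352−122.5588) = 0.0000. V = [p*·0.0000 + (1−p*)·0.0000]/1.05 = 0.0000. B = V − Δ·S = 0.0000.
(1,1): S=168.7200. Δ = (V_up−V_dn)/(S_up−S_dn) = (32.4908−0.0000)/(192.3408−153.5352) = 0.8373. V = [p*·32.4908 + (1−p*)·0.0000]/1.05 = 18.8352. B = V − Δ·S = -122.4291.
(0,0): S=148.0000. Δ = (V_up−V_dn)/(S_up−S_dn) = (18.8352−0.0000)/(168.7200−134.6800) = 0.5533. V = [p*·18.8352 + (1−p*)·0.0000]/1.05 = 10.9190. B = V − Δ·S = -70.9734.
Check: Δ(0,0)·S0 + B(0,0) = 10.9190 = V0.

(0,0): Delta=0.5533 Bond=-70.9734
(1,0): Delta=0.0000 Bond=0.0000
(1,1): Delta=0.8373 Bond=-122.4291
V0=10.9190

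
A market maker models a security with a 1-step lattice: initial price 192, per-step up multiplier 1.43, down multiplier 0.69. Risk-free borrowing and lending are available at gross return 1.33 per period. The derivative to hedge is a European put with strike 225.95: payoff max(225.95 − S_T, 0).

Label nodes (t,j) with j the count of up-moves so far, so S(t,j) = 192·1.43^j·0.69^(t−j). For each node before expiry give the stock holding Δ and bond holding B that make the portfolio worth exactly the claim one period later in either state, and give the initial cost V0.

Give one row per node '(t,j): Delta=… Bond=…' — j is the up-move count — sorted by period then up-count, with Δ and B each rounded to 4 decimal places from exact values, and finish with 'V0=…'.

(0,0): Delta=-0.6579 Bond=135.8079
V0=9.4971

Under the risk-neutral measure, an up-move has probability p* = (R−d)/(u−d) = 0.8649 and values discount at R = 1.33.
Terminal payoffs: V(1,0)=93.4700, V(1,1)=0.0000
  t=0,j=0: stock 192.0000 → up 274.5600 (V=0.0000), down 132.4800 (V=93.4700). Price 9.4971; hedge Δ=-0.6579, bond B=135.8079.
Each (Δ,B) replicates both successor values, so the strategy is self-financing and V0 is arbitrage-free.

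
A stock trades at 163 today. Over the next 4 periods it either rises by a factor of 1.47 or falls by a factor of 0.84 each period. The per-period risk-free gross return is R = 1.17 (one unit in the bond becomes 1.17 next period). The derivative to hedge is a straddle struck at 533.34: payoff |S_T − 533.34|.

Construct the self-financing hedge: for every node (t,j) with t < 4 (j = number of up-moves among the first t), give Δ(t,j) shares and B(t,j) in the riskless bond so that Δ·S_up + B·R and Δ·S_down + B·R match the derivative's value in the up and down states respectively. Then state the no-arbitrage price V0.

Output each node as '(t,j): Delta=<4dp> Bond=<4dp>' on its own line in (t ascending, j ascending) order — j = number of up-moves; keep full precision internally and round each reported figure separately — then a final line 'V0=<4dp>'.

(0,0): Delta=-0.6019 Bond=238.0289
(1,0): Delta=-1.0000 Bond=333.0018
(1,1): Delta=-0.3951 Bond=228.9412
(2,0): Delta=-1.0000 Bond=389.6121
(2,1): Delta=-1.0000 Bond=389.6121
(2,2): Delta=-0.0809 Bond=157.1786
(3,0): Delta=-1.0000 Bond=455.8462
(3,1): Delta=-1.0000 Bond=455.8462
(3,2): Delta=-1.0000 Bond=455.8462
(3,3): Delta=0.3966 Bond=-63.3258
V0=139.9193

Under the risk-neutral measure, an up-move has probability p* = (R−d)/(u−d) = 0.5238 and values discount at R = 1.17.
Terminal values V(4,·): V(4,0)=452.1870, V(4,1)=391.3222, V(4,2)=284.8088, V(4,3)=98.4105, V(4,4)=227.7867
Node (3,0) S=96.6108: V=(p*·391.3222+(1−p*)·452.1870)/1.17=359.2354; Δ=(391.3222−452.1870)/(142.0178−81.1530)=-1.0000; B=V−Δ·S=455.8462
Node (3,1) S=169.0688: V=(p*·284.8088+(1−p*)·391.3222)/1.17=286.7773; Δ=(284.8088−391.3222)/(248.5312−142.0178)=-1.0000; B=V−Δ·S=455.8462
Node (3,2) S=295.8704: V=(p*·98.4105+(1−p*)·284.8088)/1.17=159.9757; Δ=(98.4105−284.8088)/(434.9295−248.5312)=-1.0000; B=V−Δ·S=455.8462
Node (3,3) S=517.7732: V=(p*·227.7867+(1−p*)·98.4105)/1.17=142.0333; Δ=(227.7867−98.4105)/(761.1267−434.9295)=0.3966; B=V−Δ·S=-63.3258
Node (2,0) S=115.0128: V=(p*·286.7773+(1−p*)·359.2354)/1.17=274.5993; Δ=(286.7773−359.2354)/(169.0688−96.6108)=-1.0000; B=V−Δ·S=389.6121
Node (2,1) S=201.2724: V=(p*·159.9757+(1−p*)·286.7773)/1.17=188.3397; Δ=(159.9757−286.7773)/(295.8704−169.0688)=-1.0000; B=V−Δ·S=389.6121
Node (2,2) S=352.2267: V=(p*·142.0333+(1−p*)·159.9757)/1.17=128.6986; Δ=(142.0333−159.9757)/(517.7732−295.8704)=-0.0809; B=V−Δ·S=157.1786
Node (1,0) S=136.9200: V=(p*·188.3397+(1−p*)·274.5993)/1.17=196.0818; Δ=(188.3397−274.5993)/(201.2724−115.0128)=-1.0000; B=V−Δ·S=333.0018
Node (1,1) S=239.6100: V=(p*·128.6986+(1−p*)·188.3397)/1.17=134.2727; Δ=(128.6986−188.3397)/(352.2267−201.2724)=-0.3951; B=V−Δ·S=228.9412
Node (0,0) S=163.0000: V=(p*·134.2727+(1−p*)·196.0818)/1.17=139.9193; Δ=(134.2727−196.0818)/(239.6100−136.9200)=-0.6019; B=V−Δ·S=238.0289
Root portfolio cost Δ·163+B reproduces V0=139.9193.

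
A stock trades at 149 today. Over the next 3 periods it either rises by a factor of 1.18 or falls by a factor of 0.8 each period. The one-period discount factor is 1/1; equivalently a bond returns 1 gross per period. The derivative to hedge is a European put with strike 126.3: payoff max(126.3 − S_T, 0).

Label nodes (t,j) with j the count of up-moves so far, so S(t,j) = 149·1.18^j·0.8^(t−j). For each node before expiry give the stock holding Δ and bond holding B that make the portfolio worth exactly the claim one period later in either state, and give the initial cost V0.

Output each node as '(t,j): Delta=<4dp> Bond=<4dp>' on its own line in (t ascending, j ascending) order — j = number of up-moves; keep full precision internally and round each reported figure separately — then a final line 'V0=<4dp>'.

(0,0): Delta=-0.2649 Bond=49.6673
(1,0): Delta=-0.5390 Bond=82.3398
(1,1): Delta=-0.0977 Bond=20.2621
(2,0): Delta=-1.0000 Bond=126.3000
(2,1): Delta=-0.2577 Bond=42.7756
(2,2): Delta=0.0000 Bond=0.0000
V0=10.1957

Under the risk-neutral measure, an up-move has probability p* = (R−d)/(u−d) = 0.5263 and values discount at R = 1.
Terminal values V(3,·): V(3,0)=50.0120, V(3,1)=13.7752, V(3,2)=0.0000, V(3,3)=0.0000
  t=2,j=0: stock 95.3600 → up 112.5248 (V=13.7752), down 76.2880 (V=50.0120). Price 30.9400; hedge Δ=-1.0000, bond B=126.3000.
  t=2,j=1: stock 140.6560 → up 165.9741 (V=0.0000), down 112.5248 (V=13.7752). Price 6.5251; hedge Δ=-0.2577, bond B=42.7756.
  t=2,j=2: stock 207.4676 → up 244.8118 (V=0.0000), down 165.9741 (V=0.0000). Price 0.0000; hedge Δ=0.0000, bond B=0.0000.
  t=1,j=0: stock 119.2000 → up 140.6560 (V=6.5251), down 95.3600 (V=30.9400). Price 18.0900; hedge Δ=-0.5390, bond B=82.3398.
  t=1,j=1: stock 175.8200 → up 207.4676 (V=0.0000), down 140.6560 (V=6.5251). Price 3.0908; hedge Δ=-0.0977, bond B=20.2621.
  t=0,j=0: stock 149.0000 → up 175.8200 (V=3.0908), down 119.2000 (V=18.0900). Price 10.1957; hedge Δ=-0.2649, bond B=49.6673.
The time-0 hedge costs 10.1957, which is the no-arbitrage price.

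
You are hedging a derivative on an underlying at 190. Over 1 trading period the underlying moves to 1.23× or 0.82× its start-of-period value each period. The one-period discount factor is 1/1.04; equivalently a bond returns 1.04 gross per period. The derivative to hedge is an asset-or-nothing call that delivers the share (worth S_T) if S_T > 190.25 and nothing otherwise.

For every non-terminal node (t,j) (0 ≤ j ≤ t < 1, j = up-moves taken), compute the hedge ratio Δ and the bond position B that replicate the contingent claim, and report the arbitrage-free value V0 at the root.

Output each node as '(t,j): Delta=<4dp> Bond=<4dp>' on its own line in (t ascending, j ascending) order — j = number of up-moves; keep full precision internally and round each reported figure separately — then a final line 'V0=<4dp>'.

The replicating-portfolio and risk-neutral prices coincide; use p* = (1.04−0.82)/(1.23−0.82) = 0.5366 for the latter.
At expiry t=1: V(1,0)=0.0000, V(1,1)=233.7000
Node (0,0) S=190.0000: V=(p*·233.7000+(1−p*)·0.0000)/1.04=120.5769; Δ=(233.7000−0.0000)/(233.7000−155.8000)=3.0000; B=V−Δ·S=-449.4231
Root portfolio cost Δ·190+B reproduces V0=120.5769.

(0,0): Delta=3.0000 Bond=-449.4231
V0=120.5769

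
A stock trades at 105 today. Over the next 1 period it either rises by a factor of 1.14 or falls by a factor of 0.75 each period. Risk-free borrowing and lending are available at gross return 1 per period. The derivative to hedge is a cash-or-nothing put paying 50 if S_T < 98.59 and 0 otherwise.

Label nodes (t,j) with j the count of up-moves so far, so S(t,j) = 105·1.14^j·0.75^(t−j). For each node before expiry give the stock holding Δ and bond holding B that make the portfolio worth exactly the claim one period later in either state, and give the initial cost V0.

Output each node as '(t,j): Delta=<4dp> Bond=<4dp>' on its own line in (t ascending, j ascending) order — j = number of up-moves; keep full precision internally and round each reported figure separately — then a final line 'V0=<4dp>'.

Since d<R<u, set p* = (R−d)/(u−d) = 0.6410; price each node as the discounted p*-expectation of its children.
Terminal payoffs: V(1,0)=50.0000, V(1,1)=0.0000
  t=0,j=0: stock 105.0000 → up 119.7000 (V=0.0000), down 78.7500 (V=50.0000). Price 17.9487; hedge Δ=-1.2210, bond B=146.1538.
The time-0 hedge costs 17.9487, which is the no-arbitrage price.

(0,0): Delta=-1.2210 Bond=146.1538
V0=17.9487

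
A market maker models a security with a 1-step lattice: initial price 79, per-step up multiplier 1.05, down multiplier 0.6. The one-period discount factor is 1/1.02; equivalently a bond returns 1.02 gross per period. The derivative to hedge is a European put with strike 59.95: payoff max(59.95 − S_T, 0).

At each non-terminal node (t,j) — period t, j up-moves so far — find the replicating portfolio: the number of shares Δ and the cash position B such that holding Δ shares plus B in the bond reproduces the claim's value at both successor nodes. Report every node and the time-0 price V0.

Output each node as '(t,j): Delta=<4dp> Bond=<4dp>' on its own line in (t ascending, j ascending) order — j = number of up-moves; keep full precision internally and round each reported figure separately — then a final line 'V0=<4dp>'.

(0,0): Delta=-0.3530 Bond=28.7092
V0=0.8203

Under the risk-neutral measure, an up-move has probability p* = (R−d)/(u−d) = 0.9333 and values discount at R = 1.02.
Payoff layer (t=1): V(1,0)=12.5500, V(1,1)=0.0000
  t=0,j=0: stock 79.0000 → up 82.9500 (V=0.0000), down 47.4000 (V=12.5500). Price 0.8203; hedge Δ=-0.3530, bond B=28.7092.
The time-0 hedge costs 0.8203, which is the no-arbitrage price.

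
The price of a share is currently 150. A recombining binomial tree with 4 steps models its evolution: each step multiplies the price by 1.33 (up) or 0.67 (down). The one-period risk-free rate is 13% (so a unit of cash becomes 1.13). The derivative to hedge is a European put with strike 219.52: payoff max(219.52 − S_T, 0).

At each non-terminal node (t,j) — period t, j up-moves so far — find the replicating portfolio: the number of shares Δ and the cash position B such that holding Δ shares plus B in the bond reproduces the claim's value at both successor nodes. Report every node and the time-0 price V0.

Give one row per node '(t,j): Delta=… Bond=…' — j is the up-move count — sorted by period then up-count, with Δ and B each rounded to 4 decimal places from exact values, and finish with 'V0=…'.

The replicating-portfolio and risk-neutral prices coincide; use p* = (1.13−0.67)/(1.33−0.67) = 0.6970 for the latter.
At expiry t=4: V(4,0)=189.2933, V(4,1)=159.5178, V(4,2)=100.4111, V(4,3)=0.0000, V(4,4)=0.0000
  t=3,j=0: stock 45.1145 → up 60.0022 (V=159.5178), down 30.2267 (V=189.2933). Price 149.1510; hedge Δ=-1.0000, bond B=194.2655.
  t=3,j=1: stock 89.5556 → up 119.1089 (V=100.4111), down 60.0022 (V=159.5178). Price 104.7099; hedge Δ=-1.0000, bond B=194.2655.
  t=3,j=2: stock 177.7745 → up 236.4400 (V=0.0000), down 119.1089 (V=100.4111). Price 26.9271; hedge Δ=-0.8558, bond B=179.0651.
  t=3,j=3: stock 352.8956 → up 469.3511 (V=0.0000), down 236.4400 (V=0.0000). Price 0.0000; hedge Δ=0.0000, bond B=0.0000.
  t=2,j=0: stock 67.3350 → up 89.5556 (V=104.7099), down 45.1145 (V=149.1510). Price 104.5814; hedge Δ=-1.0000, bond B=171.9164.
  t=2,j=1: stock 133.6650 → up 177.7745 (V=26.9271), down 89.5556 (V=104.7099). Price 44.6882; hedge Δ=-0.8817, bond B=162.5410.
  t=2,j=2: stock 265.3350 → up 352.8956 (V=0.0000), down 177.7745 (V=26.9271). Price 7.2210; hedge Δ=-0.1538, bond B=48.0196.
  t=1,j=0: stock 100.5000 → up 133.6650 (V=44.6882), down 67.3350 (V=104.5814). Price 55.6085; hedge Δ=-0.9030, bond B=146.3558.
  t=1,j=1: stock 199.5000 → up 265.3350 (V=7.2210), down 133.6650 (V=44.6882). Price 16.4378; hedge Δ=-0.2846, bond B=73.2062.
  t=0,j=0: stock 150.0000 → up 199.5000 (V=16.4378), down 100.5000 (V=55.6085). Price 25.0511; hedge Δ=-0.3957, bond B=84.4007.
Each (Δ,B) replicates both successor values, so the strategy is self-financing and V0 is arbitrage-free.

(0,0): Delta=-0.3957 Bond=84.4007
(1,0): Delta=-0.9030 Bond=146.3558
(1,1): Delta=-0.2846 Bond=73.2062
(2,0): Delta=-1.0000 Bond=171.9164
(2,1): Delta=-0.8817 Bond=162.5410
(2,2): Delta=-0.1538 Bond=48.0196
(3,0): Delta=-1.0000 Bond=194.2655
(3,1): Delta=-1.0000 Bond=194.2655
(3,2): Delta=-0.8558 Bond=179.0651
(3,3): Delta=0.0000 Bond=0.0000
V0=25.0511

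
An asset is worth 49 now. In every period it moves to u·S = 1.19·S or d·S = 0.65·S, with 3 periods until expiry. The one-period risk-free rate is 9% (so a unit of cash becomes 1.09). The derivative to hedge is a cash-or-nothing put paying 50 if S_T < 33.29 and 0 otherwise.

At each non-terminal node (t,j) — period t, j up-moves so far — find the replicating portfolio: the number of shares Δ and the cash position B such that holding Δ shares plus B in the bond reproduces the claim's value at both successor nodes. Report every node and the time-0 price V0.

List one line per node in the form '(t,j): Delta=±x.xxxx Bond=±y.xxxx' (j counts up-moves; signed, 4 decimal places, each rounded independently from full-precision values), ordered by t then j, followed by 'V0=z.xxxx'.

Risk-neutral probability p* = (R−d)/(u−d) = (1.09−0.65)/(1.19−0.65) = 0.8148.
Payoff layer (t=3): V(3,0)=50.0000, V(3,1)=50.0000, V(3,2)=0.0000, V(3,3)=0.0000
(2,0): S=20.7025. Δ = (V_up−V_dn)/(S_up−S_dn) = (50.0000−50.0000)/(24.6360−13.4566) = 0.0000. V = [p*·50.0000 + (1−p*)·50.0000]/1.09 = 45.8716. B = V − Δ·S = 45.8716.
(2,1): S=37.9015. Δ = (V_up−V_dn)/(S_up−S_dn) = (0.0000−50.0000)/(45.1028−24.6360) = -2.4430. V = [p*·0.0000 + (1−p*)·50.0000]/1.09 = 8.4947. B = V − Δ·S = 101.0873.
(2,2): S=69.3889. Δ = (V_up−V_dn)/(S_up−S_dn) = (0.0000−0.0000)/(82.5728−45.1028) = 0.0000. V = [p*·0.0000 + (1−p*)·0.0000]/1.09 = 0.0000. B = V − Δ·S = 0.0000.
(1,0): S=31.8500. Δ = (V_up−V_dn)/(S_up−S_dn) = (8.4947−45.8716)/(37.9015−20.7025) = -2.1732. V = [p*·8.4947 + (1−p*)·45.8716]/1.09 = 14.1435. B = V − Δ·S = 83.3598.
(1,1): S=58.3100. Δ = (V_up−V_dn)/(S_up−S_dn) = (0.0000−8.4947)/(69.3889−37.9015) = -0.2698. V = [p*·0.0000 + (1−p*)·8.4947]/1.09 = 1.4432. B = V − Δ·S = 17.1742.
(0,0): S=49.0000. Δ = (V_up−V_dn)/(S_up−S_dn) = (1.4432−14.1435)/(58.3100−31.8500) = -0.4800. V = [p*·1.4432 + (1−p*)·14.1435]/1.09 = 3.4817. B = V − Δ·S = 27.0007.
The time-0 hedge costs 3.4817, which is the no-arbitrage price.

(0,0): Delta=-0.4800 Bond=27.0007
(1,0): Delta=-2.1732 Bond=83.3598
(1,1): Delta=-0.2698 Bond=17.1742
(2,0): Delta=0.0000 Bond=45.8716
(2,1): Delta=-2.4430 Bond=101.0873
(2,2): Delta=0.0000 Bond=0.0000
V0=3.4817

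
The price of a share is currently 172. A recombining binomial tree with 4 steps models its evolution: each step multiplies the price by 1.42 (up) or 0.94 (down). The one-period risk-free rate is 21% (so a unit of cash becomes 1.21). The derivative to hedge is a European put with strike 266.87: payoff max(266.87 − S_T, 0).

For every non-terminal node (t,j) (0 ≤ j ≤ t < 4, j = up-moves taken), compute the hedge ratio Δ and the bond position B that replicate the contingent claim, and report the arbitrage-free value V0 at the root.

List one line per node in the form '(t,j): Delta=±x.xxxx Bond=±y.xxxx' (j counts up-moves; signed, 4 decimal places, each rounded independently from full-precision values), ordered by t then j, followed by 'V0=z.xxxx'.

(0,0): Delta=-0.1806 Bond=38.9580
(1,0): Delta=-0.3928 Bond=81.4423
(1,1): Delta=-0.0714 Bond=20.4589
(2,0): Delta=-0.7478 Bond=152.4959
(2,1): Delta=-0.2100 Bond=56.5835
(2,2): Delta=0.0000 Bond=0.0000
(3,0): Delta=-1.0000 Bond=220.5537
(3,1): Delta=-0.6179 Bond=156.4938
(3,2): Delta=0.0000 Bond=0.0000
(3,3): Delta=0.0000 Bond=0.0000
V0=7.8921

Risk-neutral probability p* = (R−d)/(u−d) = (1.21−0.94)/(1.42−0.94) = 0.5625.
Terminal values V(4,·): V(4,0)=132.5812, V(4,1)=64.0082, V(4,2)=0.0000, V(4,3)=0.0000, V(4,4)=0.0000
  t=3,j=0: stock 142.8604 → up 202.8618 (V=64.0082), down 134.2888 (V=132.5812). Price 77.6933; hedge Δ=-1.0000, bond B=220.5537.
  t=3,j=1: stock 215.8105 → up 306.4509 (V=0.0000), down 202.8618 (V=64.0082). Price 23.1434; hedge Δ=-0.6179, bond B=156.4938.
  t=3,j=2: stock 326.0116 → up 462.9364 (V=0.0000), down 306.4509 (V=0.0000). Price 0.0000; hedge Δ=0.0000, bond B=0.0000.
  t=3,j=3: stock 492.4855 → up 699.3295 (V=0.0000), down 462.9364 (V=0.0000). Price 0.0000; hedge Δ=0.0000, bond B=0.0000.
  t=2,j=0: stock 151.9792 → up 215.8105 (V=23.1434), down 142.8604 (V=77.6933). Price 38.8504; hedge Δ=-0.7478, bond B=152.4959.
  t=2,j=1: stock 229.5856 → up 326.0116 (V=0.0000), down 215.8105 (V=23.1434). Price 8.3680; hedge Δ=-0.2100, bond B=56.5835.
  t=2,j=2: stock 346.8208 → up 492.4855 (V=0.0000), down 326.0116 (V=0.0000). Price 0.0000; hedge Δ=0.0000, bond B=0.0000.
  t=1,j=0: stock 161.6800 → up 229.5856 (V=8.3680), down 151.9792 (V=38.8504). Price 17.9372; hedge Δ=-0.3928, bond B=81.4423.
  t=1,j=1: stock 244.2400 → up 346.8208 (V=0.0000), down 229.5856 (V=8.3680). Price 3.0256; hedge Δ=-0.0714, bond B=20.4589.
  t=0,j=0: stock 172.0000 → up 244.2400 (V=3.0256), down 161.6800 (V=17.9372). Price 7.8921; hedge Δ=-0.1806, bond B=38.9580.
The time-0 hedge costs 7.8921, which is the no-arbitrage price.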